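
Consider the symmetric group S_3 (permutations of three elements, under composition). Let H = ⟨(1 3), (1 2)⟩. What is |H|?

6

|⟨(1 3)⟩| = 2 and |⟨(1 2)⟩| = 2, so |H| is a multiple of lcm(2, 2) = 2 and divides |G| = 6.
Closing {(1 3), (1 2)} under the group operation gives all of G, so |H| = 6.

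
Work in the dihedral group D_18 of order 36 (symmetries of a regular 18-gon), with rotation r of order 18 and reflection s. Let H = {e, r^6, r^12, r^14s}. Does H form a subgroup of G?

No

Closure fails: r^6 · r^14s = r^2s ∉ H. So H is not a subgroup.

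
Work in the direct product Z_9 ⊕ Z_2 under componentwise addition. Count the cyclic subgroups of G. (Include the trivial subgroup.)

A cyclic subgroup of order d is generated by each of its φ(d) elements of order d, so the cyclic subgroups of order d number (#elements of order d)/φ(d).
Cyclic subgroups by order — order 1: 1; order 2: 1; order 3: 1; order 6: 1; order 9: 1; order 18: 1.
Total: 6.

6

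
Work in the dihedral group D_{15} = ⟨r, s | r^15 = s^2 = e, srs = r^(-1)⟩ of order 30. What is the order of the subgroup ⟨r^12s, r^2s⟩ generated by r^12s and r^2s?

|⟨r^12s⟩| = 2 and |⟨r^2s⟩| = 2, so |H| is a multiple of lcm(2, 2) = 2 and divides |G| = 30.
Closing under the operation: H = {e, r^5, r^10, r^2s, r^7s, r^12s}, so |H| = 6.

6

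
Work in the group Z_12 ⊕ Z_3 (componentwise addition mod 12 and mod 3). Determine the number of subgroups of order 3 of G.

|G| = 36 and 3 | 36, so subgroups of order 3 are possible by Lagrange.
The subgroups of order 3 are: {(0,0), (0,1), (0,2)}; {(0,0), (4,0), (8,0)}; {(0,0), (4,1), (8,2)}; {(0,0), (4,2), (8,1)}.
So G has 4 subgroups of order 3.

4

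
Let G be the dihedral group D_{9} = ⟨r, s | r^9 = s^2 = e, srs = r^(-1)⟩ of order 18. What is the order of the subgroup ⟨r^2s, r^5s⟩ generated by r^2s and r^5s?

|⟨r^2s⟩| = 2 and |⟨r^5s⟩| = 2, so |H| is a multiple of lcm(2, 2) = 2 and divides |G| = 18.
Closing under the operation: H = {e, r^3, r^6, r^2s, r^5s, r^8s}, so |H| = 6.

6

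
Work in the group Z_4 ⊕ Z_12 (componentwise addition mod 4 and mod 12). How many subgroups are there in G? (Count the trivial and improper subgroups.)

|G| = 48, so by Lagrange every subgroup order divides 48. Divisors: 1, 2, 3, 4, 6, 8, 12, 16, 24, 48.
Subgroups by order — order 1: 1; order 2: 3; order 3: 1; order 4: 7; order 6: 3; order 8: 3; order 12: 7; order 16: 1; order 24: 3; order 48: 1.
Total: 1 + 3 + 1 + 7 + 3 + 3 + 7 + 1 + 3 + 1 = 30.

30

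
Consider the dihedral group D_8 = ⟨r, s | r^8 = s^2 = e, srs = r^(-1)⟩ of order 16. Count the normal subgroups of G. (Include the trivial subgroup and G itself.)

7

G has 19 subgroups. Checking conjugation-invariance by order — order 1: 1/1 normal; order 2: 1/9 normal; order 4: 1/5 normal; order 8: 3/3 normal; order 16: 1/1 normal.
Total normal subgroups: 7.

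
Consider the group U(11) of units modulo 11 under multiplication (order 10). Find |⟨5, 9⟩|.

5

|⟨5⟩| = 5 and |⟨9⟩| = 5, so |H| is a multiple of lcm(5, 5) = 5 and divides |G| = 10.
Closing under the operation: H = {1, 3, 4, 5, 9}, so |H| = 5.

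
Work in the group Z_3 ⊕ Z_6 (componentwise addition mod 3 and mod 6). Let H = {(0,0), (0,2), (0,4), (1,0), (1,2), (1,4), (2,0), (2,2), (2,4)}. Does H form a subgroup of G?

Yes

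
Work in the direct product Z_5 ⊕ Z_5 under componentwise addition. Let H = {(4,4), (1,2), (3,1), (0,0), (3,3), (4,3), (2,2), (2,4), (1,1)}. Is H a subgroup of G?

|H| = 9 does not divide |G| = 25, so by Lagrange H is not a subgroup.

No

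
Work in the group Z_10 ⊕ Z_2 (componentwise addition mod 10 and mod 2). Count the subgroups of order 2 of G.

|G| = 20 and 2 | 20, so subgroups of order 2 are possible by Lagrange.
The subgroups of order 2 are: {(0,0), (0,1)}; {(0,0), (5,0)}; {(0,0), (5,1)}.
So G has 3 subgroups of order 2.

3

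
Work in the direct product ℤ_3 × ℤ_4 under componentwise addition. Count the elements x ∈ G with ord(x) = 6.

2

An element (a,b) has order lcm(ord(a), ord(b)); count pairs with lcm equal to 6.
Enumerating gives 2 such elements.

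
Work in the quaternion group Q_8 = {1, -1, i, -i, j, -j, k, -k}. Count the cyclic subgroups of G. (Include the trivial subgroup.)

A cyclic subgroup of order d is generated by each of its φ(d) elements of order d, so the cyclic subgroups of order d number (#elements of order d)/φ(d).
Cyclic subgroups by order — order 1: 1; order 2: 1; order 4: 3.
Total: 5.

5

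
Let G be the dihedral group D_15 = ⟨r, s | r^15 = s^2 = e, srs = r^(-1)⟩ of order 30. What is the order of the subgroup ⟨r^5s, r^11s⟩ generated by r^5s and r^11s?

10

|⟨r^5s⟩| = 2 and |⟨r^11s⟩| = 2, so |H| is a multiple of lcm(2, 2) = 2 and divides |G| = 30.
Closing under the operation: H = {e, r^3, r^6, r^9, r^12, r^2s, r^5s, r^8s, r^11s, r^14s}, so |H| = 10.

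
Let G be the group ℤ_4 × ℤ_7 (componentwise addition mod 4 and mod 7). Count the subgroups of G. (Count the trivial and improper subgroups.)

6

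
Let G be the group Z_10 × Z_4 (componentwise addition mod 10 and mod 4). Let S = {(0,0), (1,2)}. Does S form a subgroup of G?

No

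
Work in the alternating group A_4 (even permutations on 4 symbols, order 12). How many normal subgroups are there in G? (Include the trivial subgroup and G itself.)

G has 10 subgroups. Checking conjugation-invariance by order — order 1: 1/1 normal; order 2: 0/3 normal; order 3: 0/4 normal; order 4: 1/1 normal; order 12: 1/1 normal.
Total normal subgroups: 3.

3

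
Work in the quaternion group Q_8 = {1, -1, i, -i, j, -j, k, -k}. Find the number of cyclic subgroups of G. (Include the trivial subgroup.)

5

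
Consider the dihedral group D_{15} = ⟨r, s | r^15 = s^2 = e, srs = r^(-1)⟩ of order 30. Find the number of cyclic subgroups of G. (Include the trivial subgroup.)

A cyclic subgroup of order d is generated by each of its φ(d) elements of order d, so the cyclic subgroups of order d number (#elements of order d)/φ(d).
Cyclic subgroups by order — order 1: 1; order 2: 15; order 3: 1; order 5: 1; order 15: 1.
Total: 19.

19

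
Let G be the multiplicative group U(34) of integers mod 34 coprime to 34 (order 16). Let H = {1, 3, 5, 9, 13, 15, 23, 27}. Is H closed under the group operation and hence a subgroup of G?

No

5 ∈ H but its inverse 7 ∉ H, so H is not a subgroup.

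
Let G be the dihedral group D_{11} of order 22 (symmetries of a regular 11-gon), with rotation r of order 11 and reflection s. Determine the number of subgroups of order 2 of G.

11

|G| = 22 and 2 | 22, so subgroups of order 2 are possible by Lagrange.
The subgroups of order 2 are: {e, r^10s}; {e, r^2s}; {e, r^3s}; {e, r^4s}; … (11 in all).
So G has 11 subgroups of order 2.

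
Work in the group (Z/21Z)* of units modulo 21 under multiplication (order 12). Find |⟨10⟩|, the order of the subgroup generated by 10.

6

Compute successive powers of 10 mod 21: 10, 16, 13, 4, 19, 1; 10^6 ≡ 1 (mod 21).
So |⟨10⟩| = 6.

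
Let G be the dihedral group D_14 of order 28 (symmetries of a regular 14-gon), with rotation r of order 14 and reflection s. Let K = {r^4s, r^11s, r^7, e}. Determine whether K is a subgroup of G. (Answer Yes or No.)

|K| = 4 divides |G| = 28, consistent with Lagrange.
K contains the identity, every element's inverse is in K, and K is closed under ·: it is a subgroup.

Yes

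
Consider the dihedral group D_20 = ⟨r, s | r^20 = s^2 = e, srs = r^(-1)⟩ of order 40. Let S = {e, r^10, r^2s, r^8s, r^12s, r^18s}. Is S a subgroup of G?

|S| = 6 does not divide |G| = 40, so by Lagrange S is not a subgroup.

No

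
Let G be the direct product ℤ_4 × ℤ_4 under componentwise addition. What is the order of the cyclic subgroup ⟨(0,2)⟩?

2

The order of (0,2) in Z_4 × Z_4 is lcm(ord(0) in Z_4, ord(2) in Z_4).
ord(0) = 1 and ord(2) = 2, so |⟨(0,2)⟩| = lcm(1, 2) = 2.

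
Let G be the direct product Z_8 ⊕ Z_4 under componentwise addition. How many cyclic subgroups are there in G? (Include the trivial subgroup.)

Group the elements of G by the cyclic subgroup they generate; each cyclic subgroup of order d accounts for φ(d) elements.
Cyclic subgroups by order — order 1: 1; order 2: 3; order 4: 6; order 8: 4.
Total: 14.

14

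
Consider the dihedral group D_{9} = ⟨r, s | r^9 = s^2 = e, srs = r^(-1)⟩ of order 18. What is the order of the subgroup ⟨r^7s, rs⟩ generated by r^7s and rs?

6

|⟨r^7s⟩| = 2 and |⟨rs⟩| = 2, so |H| is a multiple of lcm(2, 2) = 2 and divides |G| = 18.
Closing under the operation: H = {e, r^3, r^6, rs, r^4s, r^7s}, so |H| = 6.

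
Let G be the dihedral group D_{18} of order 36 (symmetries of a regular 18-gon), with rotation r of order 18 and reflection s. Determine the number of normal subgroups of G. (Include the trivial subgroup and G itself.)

G has 45 subgroups. Checking conjugation-invariance by order — order 1: 1/1 normal; order 2: 1/19 normal; order 3: 1/1 normal; order 4: 0/9 normal; order 6: 1/7 normal; order 9: 1/1 normal; order 12: 0/3 normal; order 18: 3/3 normal; order 36: 1/1 normal.
Total normal subgroups: 9.

9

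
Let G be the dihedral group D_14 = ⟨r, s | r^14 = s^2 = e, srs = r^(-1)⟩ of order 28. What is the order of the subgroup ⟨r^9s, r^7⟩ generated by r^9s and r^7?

4

|⟨r^9s⟩| = 2 and |⟨r^7⟩| = 2, so |H| is a multiple of lcm(2, 2) = 2 and divides |G| = 28.
Closing under the operation: H = {e, r^7, r^2s, r^9s}, so |H| = 4.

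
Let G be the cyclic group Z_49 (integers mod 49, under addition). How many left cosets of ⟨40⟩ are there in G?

1

|⟨40⟩| = 49 and |G| = 49.
By Lagrange, [G : H] = |G|/|H| = 49/49 = 1.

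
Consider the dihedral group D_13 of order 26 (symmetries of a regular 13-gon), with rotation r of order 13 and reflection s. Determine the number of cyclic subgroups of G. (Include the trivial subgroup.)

15

Group the elements of G by the cyclic subgroup they generate; each cyclic subgroup of order d accounts for φ(d) elements.
Cyclic subgroups by order — order 1: 1; order 2: 13; order 13: 1.
Total: 15.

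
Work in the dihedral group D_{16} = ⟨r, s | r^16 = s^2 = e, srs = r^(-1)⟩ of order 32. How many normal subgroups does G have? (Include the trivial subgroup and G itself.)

8

G has 36 subgroups. Checking conjugation-invariance by order — order 1: 1/1 normal; order 2: 1/17 normal; order 4: 1/9 normal; order 8: 1/5 normal; order 16: 3/3 normal; order 32: 1/1 normal.
Total normal subgroups: 8.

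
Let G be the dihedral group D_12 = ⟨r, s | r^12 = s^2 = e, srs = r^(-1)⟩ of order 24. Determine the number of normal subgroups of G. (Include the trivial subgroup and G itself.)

G has 34 subgroups. Checking conjugation-invariance by order — order 1: 1/1 normal; order 2: 1/13 normal; order 3: 1/1 normal; order 4: 1/7 normal; order 6: 1/5 normal; order 8: 0/3 normal; order 12: 3/3 normal; order 24: 1/1 normal.
Total normal subgroups: 9.

9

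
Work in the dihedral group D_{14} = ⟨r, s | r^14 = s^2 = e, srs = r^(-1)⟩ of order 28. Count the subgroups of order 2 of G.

15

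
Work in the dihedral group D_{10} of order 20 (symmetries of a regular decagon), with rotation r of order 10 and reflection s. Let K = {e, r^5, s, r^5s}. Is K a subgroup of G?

|K| = 4 divides |G| = 20, consistent with Lagrange.
K contains the identity, every element's inverse is in K, and K is closed under ·: it is a subgroup.

Yes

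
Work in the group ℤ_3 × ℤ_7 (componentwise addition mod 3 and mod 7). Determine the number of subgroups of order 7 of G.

|G| = 21 and 7 | 21, so subgroups of order 7 are possible by Lagrange.
The subgroups of order 7 are: {(0,0), (0,1), (0,2), (0,3), (0,4), (0,5), (0,6)}.
So G has 1 subgroup of order 7.

1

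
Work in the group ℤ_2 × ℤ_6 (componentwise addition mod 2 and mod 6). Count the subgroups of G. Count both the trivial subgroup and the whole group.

10

|G| = 12, so by Lagrange every subgroup order divides 12. Divisors: 1, 2, 3, 4, 6, 12.
Subgroups by order — order 1: 1; order 2: 3; order 3: 1; order 4: 1; order 6: 3; order 12: 1.
Total: 1 + 3 + 1 + 1 + 3 + 1 = 10.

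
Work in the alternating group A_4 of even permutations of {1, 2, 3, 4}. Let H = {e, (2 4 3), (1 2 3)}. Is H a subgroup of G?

No

(2 4 3) ∈ H but its inverse (2 3 4) ∉ H, so H is not a subgroup.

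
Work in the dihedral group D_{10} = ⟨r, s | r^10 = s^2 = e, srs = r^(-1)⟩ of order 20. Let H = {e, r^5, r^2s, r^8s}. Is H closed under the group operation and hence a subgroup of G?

Closure fails: r^2s · r^8s = r^4 ∉ H. So H is not a subgroup.

No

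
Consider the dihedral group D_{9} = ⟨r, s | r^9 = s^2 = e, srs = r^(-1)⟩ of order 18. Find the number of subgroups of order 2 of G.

|G| = 18 and 2 | 18, so subgroups of order 2 are possible by Lagrange.
The subgroups of order 2 are: {e, r^2s}; {e, r^3s}; {e, r^4s}; {e, r^5s}; … (9 in all).
So G has 9 subgroups of order 2.

9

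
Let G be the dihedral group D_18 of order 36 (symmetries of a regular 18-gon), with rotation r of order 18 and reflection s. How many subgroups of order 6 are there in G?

7

|G| = 36 and 6 | 36, so subgroups of order 6 are possible by Lagrange.
The subgroups of order 6 are: {e, r^6, r^12, r^4s, r^10s, r^16s}; {e, r^6, r^12, r^5s, r^11s, r^17s}; {e, r^6, r^12, s, r^6s, r^12s}; {e, r^6, r^12, rs, r^7s, r^13s}; … (7 in all).
So G has 7 subgroups of order 6.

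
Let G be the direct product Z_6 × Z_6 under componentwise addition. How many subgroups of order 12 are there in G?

|G| = 36 and 12 | 36, so subgroups of order 12 are possible by Lagrange.
The subgroups of order 12 are: {(0,0), (0,1), (0,2), (0,3), (0,4), (0,5), (3,0), (3,1), (3,2), (3,3), (3,4), (3,5)}; {(0,0), (0,3), (1,0), (1,3), (2,0), (2,3), (3,0), (3,3), (4,0), (4,3), (5,0), (5,3)}; {(0,0), (0,3), (1,1), (1,4), (2,2), (2,5), (3,0), (3,3), (4,1), (4,4), (5,2), (5,5)}; {(0,0), (0,3), (1,2), (1,5), (2,1), (2,4), (3,0), (3,3), (4,2), (4,5), (5,1), (5,4)}.
So G has 4 subgroups of order 12.

4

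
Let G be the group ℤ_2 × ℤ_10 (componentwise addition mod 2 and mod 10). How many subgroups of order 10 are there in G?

|G| = 20 and 10 | 20, so subgroups of order 10 are possible by Lagrange.
The subgroups of order 10 are: {(0,0), (0,1), (0,2), (0,3), (0,4), (0,5), (0,6), (0,7), (0,8), (0,9)}; {(0,0), (0,2), (0,4), (0,6), (0,8), (1,0), (1,2), (1,4), (1,6), (1,8)}; {(0,0), (0,2), (0,4), (0,6), (0,8), (1,1), (1,3), (1,5), (1,7), (1,9)}.
So G has 3 subgroups of order 10.

3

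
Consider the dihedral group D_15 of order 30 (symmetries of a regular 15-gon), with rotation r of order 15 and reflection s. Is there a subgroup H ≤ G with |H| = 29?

No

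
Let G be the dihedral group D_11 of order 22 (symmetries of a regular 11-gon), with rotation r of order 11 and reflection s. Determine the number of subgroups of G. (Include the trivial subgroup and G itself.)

14

|G| = 22, so by Lagrange every subgroup order divides 22. Divisors: 1, 2, 11, 22.
Subgroups by order — order 1: 1; order 2: 11; order 11: 1; order 22: 1.
Total: 1 + 11 + 1 + 1 = 14.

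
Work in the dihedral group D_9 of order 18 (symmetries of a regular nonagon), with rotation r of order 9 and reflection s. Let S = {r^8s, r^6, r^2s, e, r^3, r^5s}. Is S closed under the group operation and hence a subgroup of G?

Yes

|S| = 6 divides |G| = 18, consistent with Lagrange.
S contains the identity, every element's inverse is in S, and S is closed under ·: it is a subgroup.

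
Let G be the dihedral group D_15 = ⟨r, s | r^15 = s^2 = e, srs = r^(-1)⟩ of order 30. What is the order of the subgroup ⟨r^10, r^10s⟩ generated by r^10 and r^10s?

|⟨r^10⟩| = 3 and |⟨r^10s⟩| = 2, so |H| is a multiple of lcm(3, 2) = 6 and divides |G| = 30.
Closing under the operation: H = {e, r^5, r^10, s, r^5s, r^10s}, so |H| = 6.

6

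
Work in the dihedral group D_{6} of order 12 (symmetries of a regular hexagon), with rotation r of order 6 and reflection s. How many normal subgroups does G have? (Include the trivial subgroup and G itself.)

7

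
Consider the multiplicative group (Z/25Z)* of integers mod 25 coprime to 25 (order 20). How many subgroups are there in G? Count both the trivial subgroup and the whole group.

6

|G| = 20, so by Lagrange every subgroup order divides 20. Divisors: 1, 2, 4, 5, 10, 20.
Subgroups by order — order 1: 1; order 2: 1; order 4: 1; order 5: 1; order 10: 1; order 20: 1.
Total: 1 + 1 + 1 + 1 + 1 + 1 = 6.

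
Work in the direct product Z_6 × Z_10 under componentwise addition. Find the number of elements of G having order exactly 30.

An element (a,b) has order lcm(ord(a), ord(b)); count pairs with lcm equal to 30.
Enumerating gives 24 such elements.

24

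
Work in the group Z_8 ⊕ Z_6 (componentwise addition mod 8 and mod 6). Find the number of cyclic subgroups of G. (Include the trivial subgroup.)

16

Each element a generates a cyclic subgroup ⟨a⟩; distinct elements may generate the same one (a cyclic group of order d has φ(d) generators).
Cyclic subgroups by order — order 1: 1; order 2: 3; order 3: 1; order 4: 2; order 6: 3; order 8: 2; order 12: 2; order 24: 2.
Total: 16.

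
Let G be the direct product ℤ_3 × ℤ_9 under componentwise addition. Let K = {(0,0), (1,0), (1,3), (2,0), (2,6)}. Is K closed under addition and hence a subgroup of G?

No

|K| = 5 does not divide |G| = 27, so by Lagrange K is not a subgroup.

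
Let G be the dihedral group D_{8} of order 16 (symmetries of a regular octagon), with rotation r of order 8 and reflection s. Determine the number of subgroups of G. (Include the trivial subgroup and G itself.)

|G| = 16, so by Lagrange every subgroup order divides 16. Divisors: 1, 2, 4, 8, 16.
Subgroups by order — order 1: 1; order 2: 9; order 4: 5; order 8: 3; order 16: 1.
Total: 1 + 9 + 5 + 3 + 1 = 19.

19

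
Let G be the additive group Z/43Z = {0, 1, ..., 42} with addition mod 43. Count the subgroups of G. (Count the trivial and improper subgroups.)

A cyclic group of order 43 has exactly one subgroup for each divisor of 43.
Divisors of 43: 1, 43.
So Z/43Z has 2 subgroups.

2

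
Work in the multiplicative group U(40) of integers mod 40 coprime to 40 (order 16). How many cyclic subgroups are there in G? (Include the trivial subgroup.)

12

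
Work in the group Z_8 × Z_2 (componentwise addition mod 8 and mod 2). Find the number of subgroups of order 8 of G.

3

|G| = 16 and 8 | 16, so subgroups of order 8 are possible by Lagrange.
The subgroups of order 8 are: {(0,0), (0,1), (2,0), (2,1), (4,0), (4,1), (6,0), (6,1)}; {(0,0), (1,0), (2,0), (3,0), (4,0), (5,0), (6,0), (7,0)}; {(0,0), (1,1), (2,0), (3,1), (4,0), (5,1), (6,0), (7,1)}.
So G has 3 subgroups of order 8.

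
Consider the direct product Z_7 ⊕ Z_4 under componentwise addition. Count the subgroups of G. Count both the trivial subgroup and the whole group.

|G| = 28, so by Lagrange every subgroup order divides 28. Divisors: 1, 2, 4, 7, 14, 28.
Subgroups by order — order 1: 1; order 2: 1; order 4: 1; order 7: 1; order 14: 1; order 28: 1.
Total: 1 + 1 + 1 + 1 + 1 + 1 = 6.

6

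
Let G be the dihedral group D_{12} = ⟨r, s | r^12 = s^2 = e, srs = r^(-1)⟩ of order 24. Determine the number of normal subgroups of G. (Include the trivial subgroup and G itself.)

G has 34 subgroups. Checking conjugation-invariance by order — order 1: 1/1 normal; order 2: 1/13 normal; order 3: 1/1 normal; order 4: 1/7 normal; order 6: 1/5 normal; order 8: 0/3 normal; order 12: 3/3 normal; order 24: 1/1 normal.
Total normal subgroups: 9.

9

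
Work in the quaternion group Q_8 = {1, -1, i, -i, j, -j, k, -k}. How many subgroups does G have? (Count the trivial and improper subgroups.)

6

|G| = 8, so by Lagrange every subgroup order divides 8. Divisors: 1, 2, 4, 8.
Subgroups by order — order 1: 1; order 2: 1; order 4: 3; order 8: 1.
Total: 1 + 1 + 3 + 1 = 6.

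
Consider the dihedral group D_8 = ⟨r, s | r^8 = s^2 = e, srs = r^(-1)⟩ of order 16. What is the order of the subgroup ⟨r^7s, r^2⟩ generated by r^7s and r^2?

8

|⟨r^7s⟩| = 2 and |⟨r^2⟩| = 4, so |H| is a multiple of lcm(2, 4) = 4 and divides |G| = 16.
Closing under the operation: H = {e, r^2, r^4, r^6, rs, r^3s, r^5s, r^7s}, so |H| = 8.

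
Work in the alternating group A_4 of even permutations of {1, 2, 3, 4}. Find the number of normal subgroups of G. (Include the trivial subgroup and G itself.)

3

G has 10 subgroups. Checking conjugation-invariance by order — order 1: 1/1 normal; order 2: 0/3 normal; order 3: 0/4 normal; order 4: 1/1 normal; order 12: 1/1 normal.
Total normal subgroups: 3.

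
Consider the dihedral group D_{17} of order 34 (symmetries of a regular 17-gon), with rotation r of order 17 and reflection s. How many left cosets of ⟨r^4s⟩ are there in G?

17

|⟨r^4s⟩| = 2 and |G| = 34.
By Lagrange, [G : H] = |G|/|H| = 34/2 = 17.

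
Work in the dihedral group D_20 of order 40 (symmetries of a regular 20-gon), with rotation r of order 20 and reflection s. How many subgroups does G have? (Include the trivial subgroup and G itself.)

|G| = 40, so by Lagrange every subgroup order divides 40. Divisors: 1, 2, 4, 5, 8, 10, 20, 40.
Subgroups by order — order 1: 1; order 2: 21; order 4: 11; order 5: 1; order 8: 5; order 10: 5; order 20: 3; order 40: 1.
Total: 1 + 21 + 11 + 1 + 5 + 5 + 3 + 1 = 48.

48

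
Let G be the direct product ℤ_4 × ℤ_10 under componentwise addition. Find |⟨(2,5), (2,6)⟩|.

|⟨(2,5)⟩| = 2 and |⟨(2,6)⟩| = 10, so |H| is a multiple of lcm(2, 10) = 10 and divides |G| = 40.
Closing under the operation: H = {(0,0), (0,1), (0,2), (0,3), (0,4), (0,5), (0,6), (0,7), (0,8), (0,9), (2,0), (2,1), (2,2), (2,3), (2,4), (2,5), (2,6), (2,7), (2,8), (2,9)}, so |H| = 20.

20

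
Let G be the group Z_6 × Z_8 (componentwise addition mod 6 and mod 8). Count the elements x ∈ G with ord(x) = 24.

16

An element (a,b) has order lcm(ord(a), ord(b)); count pairs with lcm equal to 24.
Enumerating gives 16 such elements.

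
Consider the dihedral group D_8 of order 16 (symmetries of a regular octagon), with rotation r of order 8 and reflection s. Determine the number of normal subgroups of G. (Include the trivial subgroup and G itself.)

7

G has 19 subgroups. Checking conjugation-invariance by order — order 1: 1/1 normal; order 2: 1/9 normal; order 4: 1/5 normal; order 8: 3/3 normal; order 16: 1/1 normal.
Total normal subgroups: 7.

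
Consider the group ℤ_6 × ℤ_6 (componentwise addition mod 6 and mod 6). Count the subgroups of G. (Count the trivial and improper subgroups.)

|G| = 36, so by Lagrange every subgroup order divides 36. Divisors: 1, 2, 3, 4, 6, 9, 12, 18, 36.
Subgroups by order — order 1: 1; order 2: 3; order 3: 4; order 4: 1; order 6: 12; order 9: 1; order 12: 4; order 18: 3; order 36: 1.
Total: 1 + 3 + 4 + 1 + 12 + 1 + 4 + 3 + 1 = 30.

30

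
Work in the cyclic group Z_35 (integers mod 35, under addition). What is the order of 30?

In Z_35, the order of an element a is n/gcd(a, n).
gcd(30, 35) = 5, so |⟨30⟩| = 35/5 = 7.

7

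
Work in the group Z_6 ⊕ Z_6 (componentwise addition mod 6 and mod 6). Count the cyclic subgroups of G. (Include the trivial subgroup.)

A cyclic subgroup of order d is generated by each of its φ(d) elements of order d, so the cyclic subgroups of order d number (#elements of order d)/φ(d).
Cyclic subgroups by order — order 1: 1; order 2: 3; order 3: 4; order 6: 12.
Total: 20.

20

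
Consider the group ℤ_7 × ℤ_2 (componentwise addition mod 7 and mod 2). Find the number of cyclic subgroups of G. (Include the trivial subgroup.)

4

A cyclic subgroup of order d is generated by each of its φ(d) elements of order d, so the cyclic subgroups of order d number (#elements of order d)/φ(d).
Cyclic subgroups by order — order 1: 1; order 2: 1; order 7: 1; order 14: 1.
Total: 4.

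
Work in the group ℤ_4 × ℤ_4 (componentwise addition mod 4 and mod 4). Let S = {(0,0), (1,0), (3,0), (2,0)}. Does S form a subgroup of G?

|S| = 4 divides |G| = 16, consistent with Lagrange.
S contains the identity, every element's inverse is in S, and S is closed under +: it is a subgroup.
In fact S = ⟨(1,0)⟩.

Yes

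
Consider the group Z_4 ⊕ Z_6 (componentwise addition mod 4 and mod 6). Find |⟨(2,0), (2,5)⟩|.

12

|⟨(2,0)⟩| = 2 and |⟨(2,5)⟩| = 6, so |H| is a multiple of lcm(2, 6) = 6 and divides |G| = 24.
Closing under the operation: H = {(0,0), (0,1), (0,2), (0,3), (0,4), (0,5), (2,0), (2,1), (2,2), (2,3), (2,4), (2,5)}, so |H| = 12.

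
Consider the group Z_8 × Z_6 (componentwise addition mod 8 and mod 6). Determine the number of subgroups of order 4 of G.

|G| = 48 and 4 | 48, so subgroups of order 4 are possible by Lagrange.
The subgroups of order 4 are: {(0,0), (0,3), (4,0), (4,3)}; {(0,0), (2,0), (4,0), (6,0)}; {(0,0), (2,3), (4,0), (6,3)}.
So G has 3 subgroups of order 4.

3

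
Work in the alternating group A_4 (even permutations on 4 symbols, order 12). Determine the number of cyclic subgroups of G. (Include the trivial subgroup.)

8

A cyclic subgroup of order d is generated by each of its φ(d) elements of order d, so the cyclic subgroups of order d number (#elements of order d)/φ(d).
Cyclic subgroups by order — order 1: 1; order 2: 3; order 3: 4.
Total: 8.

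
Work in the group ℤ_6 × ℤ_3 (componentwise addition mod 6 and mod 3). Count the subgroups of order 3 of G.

|G| = 18 and 3 | 18, so subgroups of order 3 are possible by Lagrange.
The subgroups of order 3 are: {(0,0), (0,1), (0,2)}; {(0,0), (2,0), (4,0)}; {(0,0), (2,1), (4,2)}; {(0,0), (2,2), (4,1)}.
So G has 4 subgroups of order 3.

4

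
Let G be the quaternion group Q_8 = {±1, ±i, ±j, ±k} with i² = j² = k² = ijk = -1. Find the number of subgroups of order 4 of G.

|G| = 8 and 4 | 8, so subgroups of order 4 are possible by Lagrange.
The subgroups of order 4 are: {1, -1, i, -i}; {1, -1, j, -j}; {1, -1, k, -k}.
So G has 3 subgroups of order 4.

3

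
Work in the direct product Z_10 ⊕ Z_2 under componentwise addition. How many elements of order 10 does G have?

An element (a,b) has order lcm(ord(a), ord(b)); count pairs with lcm equal to 10.
Enumerating gives 12 such elements.

12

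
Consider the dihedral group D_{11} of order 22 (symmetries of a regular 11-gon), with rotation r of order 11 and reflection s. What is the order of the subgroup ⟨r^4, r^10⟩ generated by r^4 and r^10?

|⟨r^4⟩| = 11 and |⟨r^10⟩| = 11, so |H| is a multiple of lcm(11, 11) = 11 and divides |G| = 22.
Closing under the operation: H = {e, r, r^2, r^3, r^4, r^5, r^6, r^7, r^8, r^9, r^10}, so |H| = 11.

11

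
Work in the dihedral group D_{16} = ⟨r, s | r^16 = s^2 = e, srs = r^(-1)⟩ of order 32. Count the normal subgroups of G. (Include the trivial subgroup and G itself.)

8

G has 36 subgroups. Checking conjugation-invariance by order — order 1: 1/1 normal; order 2: 1/17 normal; order 4: 1/9 normal; order 8: 1/5 normal; order 16: 3/3 normal; order 32: 1/1 normal.
Total normal subgroups: 8.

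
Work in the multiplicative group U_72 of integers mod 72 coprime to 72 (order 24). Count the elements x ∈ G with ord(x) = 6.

Enumerating element orders in G gives 14 elements of order 6.

14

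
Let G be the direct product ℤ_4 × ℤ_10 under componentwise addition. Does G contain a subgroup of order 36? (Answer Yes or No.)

No

36 does not divide |G| = 40, so by Lagrange no subgroup of order 36 exists.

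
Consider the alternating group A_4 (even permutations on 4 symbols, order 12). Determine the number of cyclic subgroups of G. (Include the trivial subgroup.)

8

Each element a generates a cyclic subgroup ⟨a⟩; distinct elements may generate the same one (a cyclic group of order d has φ(d) generators).
Cyclic subgroups by order — order 1: 1; order 2: 3; order 3: 4.
Total: 8.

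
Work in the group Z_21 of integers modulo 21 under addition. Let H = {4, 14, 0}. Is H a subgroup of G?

No

4 ∈ H but its inverse 17 ∉ H, so H is not a subgroup.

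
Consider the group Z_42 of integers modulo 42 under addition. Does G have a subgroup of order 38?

No

38 does not divide |G| = 42, so by Lagrange no subgroup of order 38 exists.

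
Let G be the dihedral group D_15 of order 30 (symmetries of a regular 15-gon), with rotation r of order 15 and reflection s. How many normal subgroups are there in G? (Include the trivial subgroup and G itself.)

5

G has 28 subgroups. Checking conjugation-invariance by order — order 1: 1/1 normal; order 2: 0/15 normal; order 3: 1/1 normal; order 5: 1/1 normal; order 6: 0/5 normal; order 10: 0/3 normal; order 15: 1/1 normal; order 30: 1/1 normal.
Total normal subgroups: 5.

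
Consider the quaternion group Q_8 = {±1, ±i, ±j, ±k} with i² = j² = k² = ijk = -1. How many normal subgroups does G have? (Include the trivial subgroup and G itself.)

G has 6 subgroups. Checking conjugation-invariance by order — order 1: 1/1 normal; order 2: 1/1 normal; order 4: 3/3 normal; order 8: 1/1 normal.
Total normal subgroups: 6.

6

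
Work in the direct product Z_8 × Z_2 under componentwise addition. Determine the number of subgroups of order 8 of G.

|G| = 16 and 8 | 16, so subgroups of order 8 are possible by Lagrange.
The subgroups of order 8 are: {(0,0), (0,1), (2,0), (2,1), (4,0), (4,1), (6,0), (6,1)}; {(0,0), (1,0), (2,0), (3,0), (4,0), (5,0), (6,0), (7,0)}; {(0,0), (1,1), (2,0), (3,1), (4,0), (5,1), (6,0), (7,1)}.
So G has 3 subgroups of order 8.

3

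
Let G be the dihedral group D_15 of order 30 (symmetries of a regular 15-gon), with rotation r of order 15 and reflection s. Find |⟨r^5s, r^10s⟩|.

|⟨r^5s⟩| = 2 and |⟨r^10s⟩| = 2, so |H| is a multiple of lcm(2, 2) = 2 and divides |G| = 30.
Closing under the operation: H = {e, r^5, r^10, s, r^5s, r^10s}, so |H| = 6.

6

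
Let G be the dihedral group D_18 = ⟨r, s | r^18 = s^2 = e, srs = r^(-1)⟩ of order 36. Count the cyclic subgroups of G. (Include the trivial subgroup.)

24

Group the elements of G by the cyclic subgroup they generate; each cyclic subgroup of order d accounts for φ(d) elements.
Cyclic subgroups by order — order 1: 1; order 2: 19; order 3: 1; order 6: 1; order 9: 1; order 18: 1.
Total: 24.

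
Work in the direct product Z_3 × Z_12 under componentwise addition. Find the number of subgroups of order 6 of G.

|G| = 36 and 6 | 36, so subgroups of order 6 are possible by Lagrange.
The subgroups of order 6 are: {(0,0), (0,2), (0,4), (0,6), (0,8), (0,10)}; {(0,0), (0,6), (1,0), (1,6), (2,0), (2,6)}; {(0,0), (0,6), (1,4), (1,10), (2,2), (2,8)}; {(0,0), (0,6), (1,2), (1,8), (2,4), (2,10)}.
So G has 4 subgroups of order 6.

4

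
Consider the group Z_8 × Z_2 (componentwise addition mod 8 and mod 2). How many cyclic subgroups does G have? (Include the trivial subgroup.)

8

Group the elements of G by the cyclic subgroup they generate; each cyclic subgroup of order d accounts for φ(d) elements.
Cyclic subgroups by order — order 1: 1; order 2: 3; order 4: 2; order 8: 2.
Total: 8.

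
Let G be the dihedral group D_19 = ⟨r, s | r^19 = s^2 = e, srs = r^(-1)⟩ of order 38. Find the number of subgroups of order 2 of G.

|G| = 38 and 2 | 38, so subgroups of order 2 are possible by Lagrange.
The subgroups of order 2 are: {e, r^10s}; {e, r^11s}; {e, r^12s}; {e, r^13s}; … (19 in all).
So G has 19 subgroups of order 2.

19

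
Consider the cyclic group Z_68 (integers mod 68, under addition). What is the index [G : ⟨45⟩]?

|⟨45⟩| = 68 and |G| = 68.
By Lagrange, [G : H] = |G|/|H| = 68/68 = 1.

1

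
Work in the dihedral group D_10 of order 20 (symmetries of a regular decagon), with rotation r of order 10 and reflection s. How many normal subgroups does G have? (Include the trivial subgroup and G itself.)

G has 22 subgroups. Checking conjugation-invariance by order — order 1: 1/1 normal; order 2: 1/11 normal; order 4: 0/5 normal; order 5: 1/1 normal; order 10: 3/3 normal; order 20: 1/1 normal.
Total normal subgroups: 7.

7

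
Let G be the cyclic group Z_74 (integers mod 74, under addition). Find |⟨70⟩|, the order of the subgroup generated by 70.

In Z_74, the order of an element a is n/gcd(a, n).
gcd(70, 74) = 2, so |⟨70⟩| = 74/2 = 37.

37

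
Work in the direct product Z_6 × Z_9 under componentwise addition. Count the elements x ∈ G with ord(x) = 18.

An element (a,b) has order lcm(ord(a), ord(b)); count pairs with lcm equal to 18.
Enumerating gives 18 such elements.

18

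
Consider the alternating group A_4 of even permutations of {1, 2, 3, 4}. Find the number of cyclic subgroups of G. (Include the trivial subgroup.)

8

Group the elements of G by the cyclic subgroup they generate; each cyclic subgroup of order d accounts for φ(d) elements.
Cyclic subgroups by order — order 1: 1; order 2: 3; order 3: 4.
Total: 8.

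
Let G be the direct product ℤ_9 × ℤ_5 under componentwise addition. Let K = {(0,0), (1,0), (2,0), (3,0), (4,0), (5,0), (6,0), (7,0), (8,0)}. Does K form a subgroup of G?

Yes

|K| = 9 divides |G| = 45, consistent with Lagrange.
K contains the identity, every element's inverse is in K, and K is closed under +: it is a subgroup.
In fact K = ⟨(4,0)⟩.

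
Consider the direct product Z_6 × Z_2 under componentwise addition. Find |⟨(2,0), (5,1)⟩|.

|⟨(2,0)⟩| = 3 and |⟨(5,1)⟩| = 6, so |H| is a multiple of lcm(3, 6) = 6 and divides |G| = 12.
Closing under the operation: H = {(0,0), (1,1), (2,0), (3,1), (4,0), (5,1)}, so |H| = 6.

6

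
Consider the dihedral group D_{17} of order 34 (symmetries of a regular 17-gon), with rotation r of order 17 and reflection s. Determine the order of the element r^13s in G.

Computing powers of r^13s: the smallest k with (r^13s)^k = e is k = 2.

2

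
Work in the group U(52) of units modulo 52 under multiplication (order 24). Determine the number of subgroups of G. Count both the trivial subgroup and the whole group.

|G| = 24, so by Lagrange every subgroup order divides 24. Divisors: 1, 2, 3, 4, 6, 8, 12, 24.
Subgroups by order — order 1: 1; order 2: 3; order 3: 1; order 4: 3; order 6: 3; order 8: 1; order 12: 3; order 24: 1.
Total: 1 + 3 + 1 + 3 + 3 + 1 + 3 + 1 = 16.

16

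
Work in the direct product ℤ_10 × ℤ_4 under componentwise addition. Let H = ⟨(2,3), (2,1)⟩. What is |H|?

20

|⟨(2,3)⟩| = 20 and |⟨(2,1)⟩| = 20, so |H| is a multiple of lcm(20, 20) = 20 and divides |G| = 40.
Closing under the operation: H = {(0,0), (0,1), (0,2), (0,3), (2,0), (2,1), (2,2), (2,3), (4,0), (4,1), (4,2), (4,3), (6,0), (6,1), (6,2), (6,3), (8,0), (8,1), (8,2), (8,3)}, so |H| = 20.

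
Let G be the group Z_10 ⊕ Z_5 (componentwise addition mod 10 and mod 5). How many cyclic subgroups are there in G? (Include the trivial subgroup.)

14

A cyclic subgroup of order d is generated by each of its φ(d) elements of order d, so the cyclic subgroups of order d number (#elements of order d)/φ(d).
Cyclic subgroups by order — order 1: 1; order 2: 1; order 5: 6; order 10: 6.
Total: 14.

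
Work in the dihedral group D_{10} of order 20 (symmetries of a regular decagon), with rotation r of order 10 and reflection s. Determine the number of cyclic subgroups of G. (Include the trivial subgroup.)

14

A cyclic subgroup of order d is generated by each of its φ(d) elements of order d, so the cyclic subgroups of order d number (#elements of order d)/φ(d).
Cyclic subgroups by order — order 1: 1; order 2: 11; order 5: 1; order 10: 1.
Total: 14.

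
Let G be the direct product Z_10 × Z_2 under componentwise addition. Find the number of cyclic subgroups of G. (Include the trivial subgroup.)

A cyclic subgroup of order d is generated by each of its φ(d) elements of order d, so the cyclic subgroups of order d number (#elements of order d)/φ(d).
Cyclic subgroups by order — order 1: 1; order 2: 3; order 5: 1; order 10: 3.
Total: 8.

8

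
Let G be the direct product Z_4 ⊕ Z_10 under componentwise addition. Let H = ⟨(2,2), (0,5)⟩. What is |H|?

|⟨(2,2)⟩| = 10 and |⟨(0,5)⟩| = 2, so |H| is a multiple of lcm(10, 2) = 10 and divides |G| = 40.
Closing under the operation: H = {(0,0), (0,1), (0,2), (0,3), (0,4), (0,5), (0,6), (0,7), (0,8), (0,9), (2,0), (2,1), (2,2), (2,3), (2,4), (2,5), (2,6), (2,7), (2,8), (2,9)}, so |H| = 20.

20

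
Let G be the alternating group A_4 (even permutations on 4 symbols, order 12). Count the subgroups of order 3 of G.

|G| = 12 and 3 | 12, so subgroups of order 3 are possible by Lagrange.
The subgroups of order 3 are: {e, (1 2 3), (1 3 2)}; {e, (1 2 4), (1 4 2)}; {e, (1 3 4), (1 4 3)}; {e, (2 3 4), (2 4 3)}.
So G has 4 subgroups of order 3.

4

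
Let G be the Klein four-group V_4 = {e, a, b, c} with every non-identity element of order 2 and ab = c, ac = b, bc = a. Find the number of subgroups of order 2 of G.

|G| = 4 and 2 | 4, so subgroups of order 2 are possible by Lagrange.
The subgroups of order 2 are: {e, a}; {e, b}; {e, c}.
So G has 3 subgroups of order 2.

3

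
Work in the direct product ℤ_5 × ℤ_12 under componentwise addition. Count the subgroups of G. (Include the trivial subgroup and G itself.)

12

|G| = 60, so by Lagrange every subgroup order divides 60. Divisors: 1, 2, 3, 4, 5, 6, 10, 12, 15, 20, 30, 60.
Subgroups by order — order 1: 1; order 2: 1; order 3: 1; order 4: 1; order 5: 1; order 6: 1; order 10: 1; order 12: 1; order 15: 1; order 20: 1; order 30: 1; order 60: 1.
Total: 1 + 1 + 1 + 1 + 1 + 1 + 1 + 1 + 1 + 1 + 1 + 1 = 12.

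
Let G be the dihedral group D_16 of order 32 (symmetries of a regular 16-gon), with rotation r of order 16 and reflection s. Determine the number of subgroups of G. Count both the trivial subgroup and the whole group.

36

|G| = 32, so by Lagrange every subgroup order divides 32. Divisors: 1, 2, 4, 8, 16, 32.
Subgroups by order — order 1: 1; order 2: 17; order 4: 9; order 8: 5; order 16: 3; order 32: 1.
Total: 1 + 17 + 9 + 5 + 3 + 1 = 36.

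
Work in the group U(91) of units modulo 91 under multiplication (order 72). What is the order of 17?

6

Compute successive powers of 17 mod 91: 17, 16, 90, 74, 75, 1; 17^6 ≡ 1 (mod 91).
So |⟨17⟩| = 6.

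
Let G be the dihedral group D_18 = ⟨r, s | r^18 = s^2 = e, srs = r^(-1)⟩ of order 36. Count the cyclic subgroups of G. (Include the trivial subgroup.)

24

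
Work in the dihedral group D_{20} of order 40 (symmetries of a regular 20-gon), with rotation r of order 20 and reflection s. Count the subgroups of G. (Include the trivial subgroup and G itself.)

48

|G| = 40, so by Lagrange every subgroup order divides 40. Divisors: 1, 2, 4, 5, 8, 10, 20, 40.
Subgroups by order — order 1: 1; order 2: 21; order 4: 11; order 5: 1; order 8: 5; order 10: 5; order 20: 3; order 40: 1.
Total: 1 + 21 + 11 + 1 + 5 + 5 + 3 + 1 = 48.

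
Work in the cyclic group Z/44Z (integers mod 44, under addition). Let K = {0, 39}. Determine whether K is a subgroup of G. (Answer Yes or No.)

39 ∈ K but its inverse 5 ∉ K, so K is not a subgroup.

No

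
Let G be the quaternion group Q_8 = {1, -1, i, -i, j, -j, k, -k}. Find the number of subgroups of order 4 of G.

3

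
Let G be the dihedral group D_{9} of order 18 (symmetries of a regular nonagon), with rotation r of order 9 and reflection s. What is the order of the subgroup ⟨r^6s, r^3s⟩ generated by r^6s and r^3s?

6

|⟨r^6s⟩| = 2 and |⟨r^3s⟩| = 2, so |H| is a multiple of lcm(2, 2) = 2 and divides |G| = 18.
Closing under the operation: H = {e, r^3, r^6, s, r^3s, r^6s}, so |H| = 6.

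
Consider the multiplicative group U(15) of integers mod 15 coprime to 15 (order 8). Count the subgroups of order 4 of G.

3

|G| = 8 and 4 | 8, so subgroups of order 4 are possible by Lagrange.
The subgroups of order 4 are: {1, 4, 11, 14}; {1, 4, 7, 13}; {1, 2, 4, 8}.
So G has 3 subgroups of order 4.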